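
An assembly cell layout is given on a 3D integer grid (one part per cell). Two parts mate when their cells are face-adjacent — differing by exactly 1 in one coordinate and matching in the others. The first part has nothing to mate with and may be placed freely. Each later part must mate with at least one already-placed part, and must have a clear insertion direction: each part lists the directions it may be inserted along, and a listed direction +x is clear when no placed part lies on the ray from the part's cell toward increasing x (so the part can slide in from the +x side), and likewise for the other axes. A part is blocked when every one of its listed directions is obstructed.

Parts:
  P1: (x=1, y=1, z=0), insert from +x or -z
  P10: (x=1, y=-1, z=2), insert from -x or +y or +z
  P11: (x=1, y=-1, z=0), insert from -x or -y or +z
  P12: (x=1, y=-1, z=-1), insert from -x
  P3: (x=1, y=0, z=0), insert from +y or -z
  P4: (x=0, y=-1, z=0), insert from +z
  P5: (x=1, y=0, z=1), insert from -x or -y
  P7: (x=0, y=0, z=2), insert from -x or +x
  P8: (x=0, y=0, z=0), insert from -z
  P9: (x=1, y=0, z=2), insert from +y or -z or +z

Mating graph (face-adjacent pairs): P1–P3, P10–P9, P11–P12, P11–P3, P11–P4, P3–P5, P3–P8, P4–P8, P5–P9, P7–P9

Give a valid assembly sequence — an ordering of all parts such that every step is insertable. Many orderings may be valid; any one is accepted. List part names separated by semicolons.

P12; P11; P3; P5; P9; P7; P10; P1; P4; P8

1. P12@(1, -1, -1) [-x clear] — {P12}
2. P11@(1, -1, 0) [-x clear] — {P11, P12}
3. P3@(1, 0, 0) [+y clear] — {P11, P12, P3}
4. P5@(1, 0, 1) [-x clear] — {P11, P12, P3, P5}
5. P9@(1, 0, 2) [+y clear] — {P11, P12, P3, P5, P9}
6. P7@(0, 0, 2) [-x clear] — {P11, P12, P3, P5, P7, P9}
7. P10@(1, -1, 2) [-x clear] — {P10, P11, P12, P3, P5, P7, P9}
8. P1@(1, 1, 0) [+x clear] — {P1, P10, P11, P12, P3, P5, P7, P9}
9. P4@(0, -1, 0) [+z clear] — {P1, P10, P11, P12, P3, P4, P5, P7, P9}
10. P8@(0, 0, 0) [-z clear] — {P1, P10, P11, P12, P3, P4, P5, P7, P8, P9}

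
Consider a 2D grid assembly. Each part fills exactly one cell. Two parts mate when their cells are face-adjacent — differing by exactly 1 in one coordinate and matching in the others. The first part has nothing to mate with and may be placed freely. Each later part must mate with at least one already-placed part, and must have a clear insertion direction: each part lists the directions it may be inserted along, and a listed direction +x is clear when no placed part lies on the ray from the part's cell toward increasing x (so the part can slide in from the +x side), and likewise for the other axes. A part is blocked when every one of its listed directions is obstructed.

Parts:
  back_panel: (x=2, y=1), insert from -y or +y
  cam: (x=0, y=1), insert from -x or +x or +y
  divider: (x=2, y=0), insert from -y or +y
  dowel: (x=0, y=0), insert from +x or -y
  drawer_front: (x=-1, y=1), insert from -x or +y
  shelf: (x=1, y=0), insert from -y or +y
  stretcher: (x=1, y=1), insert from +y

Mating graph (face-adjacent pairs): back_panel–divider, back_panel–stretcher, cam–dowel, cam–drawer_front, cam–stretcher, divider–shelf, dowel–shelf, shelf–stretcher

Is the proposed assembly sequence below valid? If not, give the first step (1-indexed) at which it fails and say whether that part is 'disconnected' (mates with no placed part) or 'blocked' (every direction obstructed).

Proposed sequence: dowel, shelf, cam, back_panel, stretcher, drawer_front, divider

1. dowel@(0, 0) [+x clear] — {dowel}
2. shelf@(1, 0) [-y clear] — {dowel, shelf}
3. cam@(0, 1) [-x clear] — {cam, dowel, shelf}
4. back_panel@(2, 1) — no placed neighbour ⇒ disconnected

Invalid at step 4 (disconnected)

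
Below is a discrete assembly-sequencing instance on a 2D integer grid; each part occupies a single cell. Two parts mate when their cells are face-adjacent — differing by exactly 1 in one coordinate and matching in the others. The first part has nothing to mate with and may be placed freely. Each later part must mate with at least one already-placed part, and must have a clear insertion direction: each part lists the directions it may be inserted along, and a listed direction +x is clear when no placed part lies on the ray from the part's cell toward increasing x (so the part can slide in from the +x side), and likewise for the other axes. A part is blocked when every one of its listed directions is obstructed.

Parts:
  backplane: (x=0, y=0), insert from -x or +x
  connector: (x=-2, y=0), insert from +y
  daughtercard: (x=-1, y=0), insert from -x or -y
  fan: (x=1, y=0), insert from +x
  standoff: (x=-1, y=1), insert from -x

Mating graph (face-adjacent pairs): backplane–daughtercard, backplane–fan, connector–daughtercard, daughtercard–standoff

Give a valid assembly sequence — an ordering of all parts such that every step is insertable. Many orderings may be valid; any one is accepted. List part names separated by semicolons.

1. backplane@(0, 0) [-x clear] — {backplane}
2. fan@(1, 0) [+x clear] — {backplane, fan}
3. daughtercard@(-1, 0) [-x clear] — {backplane, daughtercard, fan}
4. standoff@(-1, 1) [-x clear] — {backplane, daughtercard, fan, standoff}
5. connector@(-2, 0) [+y clear] — {backplane, connector, daughtercard, fan, standoff}

backplane; fan; daughtercard; standoff; connector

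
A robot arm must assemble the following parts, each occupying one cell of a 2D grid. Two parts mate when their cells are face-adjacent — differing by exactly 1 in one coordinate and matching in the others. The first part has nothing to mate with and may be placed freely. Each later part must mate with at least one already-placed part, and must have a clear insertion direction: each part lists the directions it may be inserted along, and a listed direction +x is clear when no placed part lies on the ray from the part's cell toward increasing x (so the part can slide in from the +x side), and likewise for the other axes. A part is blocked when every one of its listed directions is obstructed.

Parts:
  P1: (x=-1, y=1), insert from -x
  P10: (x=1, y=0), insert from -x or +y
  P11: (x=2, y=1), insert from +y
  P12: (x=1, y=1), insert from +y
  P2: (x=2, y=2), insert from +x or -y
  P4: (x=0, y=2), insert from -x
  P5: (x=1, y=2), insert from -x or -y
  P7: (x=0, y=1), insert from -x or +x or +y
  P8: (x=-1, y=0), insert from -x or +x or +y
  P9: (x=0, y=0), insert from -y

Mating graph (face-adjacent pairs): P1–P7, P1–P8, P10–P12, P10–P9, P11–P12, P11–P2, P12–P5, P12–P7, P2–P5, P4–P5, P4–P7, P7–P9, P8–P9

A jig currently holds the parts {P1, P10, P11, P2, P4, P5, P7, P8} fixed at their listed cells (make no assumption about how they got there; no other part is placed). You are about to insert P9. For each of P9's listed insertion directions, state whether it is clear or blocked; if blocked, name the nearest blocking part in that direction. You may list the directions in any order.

-y: ray from P9(0, 0) has no placed part ⇒ clear

-y: clear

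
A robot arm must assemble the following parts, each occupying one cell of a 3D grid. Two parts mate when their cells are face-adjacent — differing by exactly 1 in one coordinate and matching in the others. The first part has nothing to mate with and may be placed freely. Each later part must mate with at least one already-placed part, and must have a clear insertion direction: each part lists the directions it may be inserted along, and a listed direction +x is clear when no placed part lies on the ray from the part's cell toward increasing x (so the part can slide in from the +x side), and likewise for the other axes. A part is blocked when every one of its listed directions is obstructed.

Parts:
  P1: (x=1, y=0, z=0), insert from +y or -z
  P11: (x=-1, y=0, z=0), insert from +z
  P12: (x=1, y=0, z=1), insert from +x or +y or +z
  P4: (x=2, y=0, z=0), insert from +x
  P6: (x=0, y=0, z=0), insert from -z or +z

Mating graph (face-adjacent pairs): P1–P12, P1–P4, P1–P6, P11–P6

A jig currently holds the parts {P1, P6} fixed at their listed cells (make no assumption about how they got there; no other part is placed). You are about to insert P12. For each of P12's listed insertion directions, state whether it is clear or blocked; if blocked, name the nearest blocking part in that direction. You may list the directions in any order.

+x: ray from P12(1, 0, 1) has no placed part ⇒ clear
+y: ray from P12(1, 0, 1) has no placed part ⇒ clear
+z: ray from P12(1, 0, 1) has no placed part ⇒ clear

+x: clear; +y: clear; +z: clear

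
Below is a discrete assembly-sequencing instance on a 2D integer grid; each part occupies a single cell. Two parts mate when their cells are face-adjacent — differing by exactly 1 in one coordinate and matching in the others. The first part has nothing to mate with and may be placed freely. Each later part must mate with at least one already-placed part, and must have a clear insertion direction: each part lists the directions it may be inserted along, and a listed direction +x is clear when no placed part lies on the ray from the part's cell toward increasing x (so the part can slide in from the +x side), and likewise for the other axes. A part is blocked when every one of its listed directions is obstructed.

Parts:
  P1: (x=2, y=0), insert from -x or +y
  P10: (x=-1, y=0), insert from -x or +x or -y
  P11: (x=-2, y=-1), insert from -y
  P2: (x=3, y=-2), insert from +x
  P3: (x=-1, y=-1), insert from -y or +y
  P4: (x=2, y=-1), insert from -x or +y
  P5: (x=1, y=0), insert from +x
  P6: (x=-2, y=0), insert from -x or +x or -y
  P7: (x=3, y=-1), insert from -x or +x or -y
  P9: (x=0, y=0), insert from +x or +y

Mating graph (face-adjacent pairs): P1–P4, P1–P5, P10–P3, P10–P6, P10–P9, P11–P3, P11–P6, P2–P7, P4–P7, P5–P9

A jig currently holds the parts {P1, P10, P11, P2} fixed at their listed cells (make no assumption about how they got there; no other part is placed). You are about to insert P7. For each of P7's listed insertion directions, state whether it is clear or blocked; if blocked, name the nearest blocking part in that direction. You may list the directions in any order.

+x: clear; -x: blocked by P11; -y: blocked by P2

-x: nearest on ray is P11@(-2, -1) ⇒ blocked
+x: ray from P7(3, -1) has no placed part ⇒ clear
-y: nearest on ray is P2@(3, -2) ⇒ blocked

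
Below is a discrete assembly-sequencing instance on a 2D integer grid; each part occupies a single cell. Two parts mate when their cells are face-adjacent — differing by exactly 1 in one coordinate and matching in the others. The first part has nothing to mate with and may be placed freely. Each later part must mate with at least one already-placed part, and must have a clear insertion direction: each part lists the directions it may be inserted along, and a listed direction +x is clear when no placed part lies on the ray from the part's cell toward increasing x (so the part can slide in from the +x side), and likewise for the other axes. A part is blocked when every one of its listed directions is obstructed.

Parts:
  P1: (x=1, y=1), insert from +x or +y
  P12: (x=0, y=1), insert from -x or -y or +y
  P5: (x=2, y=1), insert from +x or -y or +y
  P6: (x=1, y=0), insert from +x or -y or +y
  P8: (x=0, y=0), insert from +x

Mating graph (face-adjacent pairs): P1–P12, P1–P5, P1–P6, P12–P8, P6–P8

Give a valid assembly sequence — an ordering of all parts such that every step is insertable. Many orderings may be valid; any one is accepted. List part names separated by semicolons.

1. P1@(1, 1) [+x clear] — {P1}
2. P5@(2, 1) [+x clear] — {P1, P5}
3. P12@(0, 1) [-x clear] — {P1, P12, P5}
4. P8@(0, 0) [+x clear] — {P1, P12, P5, P8}
5. P6@(1, 0) [+x clear] — {P1, P12, P5, P6, P8}

P1; P5; P12; P8; P6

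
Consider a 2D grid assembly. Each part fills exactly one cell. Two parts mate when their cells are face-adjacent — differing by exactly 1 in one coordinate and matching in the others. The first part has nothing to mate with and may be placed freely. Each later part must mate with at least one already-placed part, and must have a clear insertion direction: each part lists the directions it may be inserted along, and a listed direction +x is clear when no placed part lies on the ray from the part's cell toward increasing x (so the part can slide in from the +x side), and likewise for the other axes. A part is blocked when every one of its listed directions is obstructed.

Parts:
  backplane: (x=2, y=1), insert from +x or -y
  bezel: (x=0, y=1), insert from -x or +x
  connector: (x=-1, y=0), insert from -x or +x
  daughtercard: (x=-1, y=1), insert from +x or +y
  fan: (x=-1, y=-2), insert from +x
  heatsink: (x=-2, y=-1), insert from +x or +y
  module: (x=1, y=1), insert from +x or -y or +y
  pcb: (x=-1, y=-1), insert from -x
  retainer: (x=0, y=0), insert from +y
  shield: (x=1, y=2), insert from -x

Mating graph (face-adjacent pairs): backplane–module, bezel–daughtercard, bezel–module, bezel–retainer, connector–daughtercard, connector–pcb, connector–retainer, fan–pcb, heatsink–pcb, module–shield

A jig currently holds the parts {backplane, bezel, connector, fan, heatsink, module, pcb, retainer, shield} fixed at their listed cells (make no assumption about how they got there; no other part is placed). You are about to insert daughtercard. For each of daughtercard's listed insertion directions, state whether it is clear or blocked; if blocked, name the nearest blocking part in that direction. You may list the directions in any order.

+x: blocked by bezel; +y: clear

+x: nearest on ray is bezel@(0, 1) ⇒ blocked
+y: ray from daughtercard(-1, 1) has no placed part ⇒ clear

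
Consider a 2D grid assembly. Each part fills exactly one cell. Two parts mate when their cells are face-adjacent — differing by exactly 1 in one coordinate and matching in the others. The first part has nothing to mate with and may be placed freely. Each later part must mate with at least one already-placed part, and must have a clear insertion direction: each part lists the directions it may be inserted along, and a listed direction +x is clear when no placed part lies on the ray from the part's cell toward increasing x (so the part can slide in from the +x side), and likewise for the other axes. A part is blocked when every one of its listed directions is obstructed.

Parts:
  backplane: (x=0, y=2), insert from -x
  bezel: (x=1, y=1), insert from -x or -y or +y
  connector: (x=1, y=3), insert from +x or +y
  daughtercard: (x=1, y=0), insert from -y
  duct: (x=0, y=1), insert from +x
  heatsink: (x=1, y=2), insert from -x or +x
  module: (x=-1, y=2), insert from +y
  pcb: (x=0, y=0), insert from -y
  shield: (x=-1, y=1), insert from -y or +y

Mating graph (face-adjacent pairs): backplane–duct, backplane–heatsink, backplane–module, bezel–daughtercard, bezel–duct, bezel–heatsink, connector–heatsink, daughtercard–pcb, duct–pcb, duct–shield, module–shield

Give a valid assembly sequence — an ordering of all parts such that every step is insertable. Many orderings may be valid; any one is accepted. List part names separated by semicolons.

1. heatsink@(1, 2) [-x clear] — {heatsink}
2. backplane@(0, 2) [-x clear] — {backplane, heatsink}
3. module@(-1, 2) [+y clear] — {backplane, heatsink, module}
4. shield@(-1, 1) [-y clear] — {backplane, heatsink, module, shield}
5. duct@(0, 1) [+x clear] — {backplane, duct, heatsink, module, shield}
6. bezel@(1, 1) [-y clear] — {backplane, bezel, duct, heatsink, module, shield}
7. daughtercard@(1, 0) [-y clear] — {backplane, bezel, daughtercard, duct, heatsink, module, shield}
8. connector@(1, 3) [+x clear] — {backplane, bezel, connector, daughtercard, duct, heatsink, module, shield}
9. pcb@(0, 0) [-y clear] — {backplane, bezel, connector, daughtercard, duct, heatsink, module, pcb, shield}

heatsink; backplane; module; shield; duct; bezel; daughtercard; connector; pcb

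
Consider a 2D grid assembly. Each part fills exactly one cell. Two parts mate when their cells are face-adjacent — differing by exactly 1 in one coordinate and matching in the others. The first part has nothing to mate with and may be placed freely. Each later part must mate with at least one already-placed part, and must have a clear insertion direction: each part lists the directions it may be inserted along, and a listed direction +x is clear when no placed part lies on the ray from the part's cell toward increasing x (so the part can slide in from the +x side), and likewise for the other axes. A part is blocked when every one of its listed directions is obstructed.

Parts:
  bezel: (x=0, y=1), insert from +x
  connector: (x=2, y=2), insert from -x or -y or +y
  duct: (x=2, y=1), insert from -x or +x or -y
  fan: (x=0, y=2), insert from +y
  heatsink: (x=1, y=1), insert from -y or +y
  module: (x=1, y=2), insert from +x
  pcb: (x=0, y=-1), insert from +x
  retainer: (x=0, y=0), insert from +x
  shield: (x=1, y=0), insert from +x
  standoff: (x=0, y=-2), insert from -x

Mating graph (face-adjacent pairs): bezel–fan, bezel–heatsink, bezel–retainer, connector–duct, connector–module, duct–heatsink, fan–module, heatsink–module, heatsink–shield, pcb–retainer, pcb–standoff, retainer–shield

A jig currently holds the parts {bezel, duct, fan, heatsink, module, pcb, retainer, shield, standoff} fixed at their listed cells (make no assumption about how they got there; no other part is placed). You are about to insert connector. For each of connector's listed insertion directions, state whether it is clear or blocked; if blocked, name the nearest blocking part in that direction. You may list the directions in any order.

-x: nearest on ray is module@(1, 2) ⇒ blocked
-y: nearest on ray is duct@(2, 1) ⇒ blocked
+y: ray from connector(2, 2) has no placed part ⇒ clear

+y: clear; -x: blocked by module; -y: blocked by duct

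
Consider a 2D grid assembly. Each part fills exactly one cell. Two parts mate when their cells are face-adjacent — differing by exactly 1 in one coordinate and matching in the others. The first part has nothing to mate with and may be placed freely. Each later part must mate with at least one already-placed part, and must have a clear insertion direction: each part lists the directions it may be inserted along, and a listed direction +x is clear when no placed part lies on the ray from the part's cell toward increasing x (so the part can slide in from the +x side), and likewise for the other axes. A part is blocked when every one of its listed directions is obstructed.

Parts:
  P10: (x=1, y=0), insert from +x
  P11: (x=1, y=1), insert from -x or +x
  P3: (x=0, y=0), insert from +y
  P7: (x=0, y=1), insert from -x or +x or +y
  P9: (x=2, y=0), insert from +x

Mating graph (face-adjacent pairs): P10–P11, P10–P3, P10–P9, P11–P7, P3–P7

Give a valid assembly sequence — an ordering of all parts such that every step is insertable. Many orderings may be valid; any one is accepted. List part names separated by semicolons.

P11; P10; P3; P9; P7

1. P11@(1, 1) [-x clear] — {P11}
2. P10@(1, 0) [+x clear] — {P10, P11}
3. P3@(0, 0) [+y clear] — {P10, P11, P3}
4. P9@(2, 0) [+x clear] — {P10, P11, P3, P9}
5. P7@(0, 1) [-x clear] — {P10, P11, P3, P7, P9}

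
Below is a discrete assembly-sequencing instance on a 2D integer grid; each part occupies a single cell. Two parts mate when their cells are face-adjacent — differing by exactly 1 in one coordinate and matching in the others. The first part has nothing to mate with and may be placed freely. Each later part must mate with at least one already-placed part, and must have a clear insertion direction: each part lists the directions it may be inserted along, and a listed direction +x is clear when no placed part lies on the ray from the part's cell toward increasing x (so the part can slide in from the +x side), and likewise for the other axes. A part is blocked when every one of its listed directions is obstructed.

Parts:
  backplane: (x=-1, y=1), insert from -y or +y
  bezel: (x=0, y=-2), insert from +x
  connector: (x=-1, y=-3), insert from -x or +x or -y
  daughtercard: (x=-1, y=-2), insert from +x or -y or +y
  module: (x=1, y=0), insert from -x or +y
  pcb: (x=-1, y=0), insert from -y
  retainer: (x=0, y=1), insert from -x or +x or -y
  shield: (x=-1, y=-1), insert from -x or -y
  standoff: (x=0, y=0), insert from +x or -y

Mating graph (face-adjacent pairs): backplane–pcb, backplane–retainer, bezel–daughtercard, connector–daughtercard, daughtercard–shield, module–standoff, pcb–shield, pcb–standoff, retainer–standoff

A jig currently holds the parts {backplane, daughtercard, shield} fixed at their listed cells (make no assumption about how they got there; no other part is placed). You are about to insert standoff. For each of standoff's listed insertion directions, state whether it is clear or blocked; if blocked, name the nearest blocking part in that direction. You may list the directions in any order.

+x: clear; -y: clear

+x: ray from standoff(0, 0) has no placed part ⇒ clear
-y: ray from standoff(0, 0) has no placed part ⇒ clear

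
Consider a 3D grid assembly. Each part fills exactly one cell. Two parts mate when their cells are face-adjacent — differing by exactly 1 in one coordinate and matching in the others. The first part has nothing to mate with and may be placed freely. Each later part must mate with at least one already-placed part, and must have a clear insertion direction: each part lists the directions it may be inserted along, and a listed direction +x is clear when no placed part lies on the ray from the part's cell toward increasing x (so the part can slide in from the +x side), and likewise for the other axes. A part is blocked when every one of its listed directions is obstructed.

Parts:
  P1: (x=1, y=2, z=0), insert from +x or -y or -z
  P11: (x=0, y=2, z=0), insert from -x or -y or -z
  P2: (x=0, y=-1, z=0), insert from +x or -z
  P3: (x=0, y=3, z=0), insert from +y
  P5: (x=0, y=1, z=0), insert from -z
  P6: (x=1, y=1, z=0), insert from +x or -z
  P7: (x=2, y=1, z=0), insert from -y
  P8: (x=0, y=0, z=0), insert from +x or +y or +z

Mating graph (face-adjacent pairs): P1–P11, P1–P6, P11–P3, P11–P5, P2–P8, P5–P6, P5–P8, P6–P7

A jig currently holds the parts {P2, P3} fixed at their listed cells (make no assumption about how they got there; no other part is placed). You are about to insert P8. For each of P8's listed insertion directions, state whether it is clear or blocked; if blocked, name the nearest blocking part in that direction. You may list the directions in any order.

+x: clear; +y: blocked by P3; +z: clear

+x: ray from P8(0, 0, 0) has no placed part ⇒ clear
+y: nearest on ray is P3@(0, 3, 0) ⇒ blocked
+z: ray from P8(0, 0, 0) has no placed part ⇒ clear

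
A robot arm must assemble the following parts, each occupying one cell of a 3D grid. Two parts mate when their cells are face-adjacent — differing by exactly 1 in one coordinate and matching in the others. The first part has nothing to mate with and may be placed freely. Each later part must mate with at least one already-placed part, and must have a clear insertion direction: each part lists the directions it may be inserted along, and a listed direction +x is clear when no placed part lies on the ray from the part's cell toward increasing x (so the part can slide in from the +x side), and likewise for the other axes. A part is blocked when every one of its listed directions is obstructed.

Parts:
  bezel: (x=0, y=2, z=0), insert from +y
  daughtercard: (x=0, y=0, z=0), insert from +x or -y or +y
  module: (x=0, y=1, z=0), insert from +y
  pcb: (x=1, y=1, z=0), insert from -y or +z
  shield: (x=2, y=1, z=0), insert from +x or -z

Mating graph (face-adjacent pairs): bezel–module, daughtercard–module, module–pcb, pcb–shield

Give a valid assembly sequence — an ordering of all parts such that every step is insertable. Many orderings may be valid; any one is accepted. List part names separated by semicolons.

1. shield@(2, 1, 0) [+x clear] — {shield}
2. pcb@(1, 1, 0) [-y clear] — {pcb, shield}
3. module@(0, 1, 0) [+y clear] — {module, pcb, shield}
4. bezel@(0, 2, 0) [+y clear] — {bezel, module, pcb, shield}
5. daughtercard@(0, 0, 0) [+x clear] — {bezel, daughtercard, module, pcb, shield}

shield; pcb; module; bezel; daughtercard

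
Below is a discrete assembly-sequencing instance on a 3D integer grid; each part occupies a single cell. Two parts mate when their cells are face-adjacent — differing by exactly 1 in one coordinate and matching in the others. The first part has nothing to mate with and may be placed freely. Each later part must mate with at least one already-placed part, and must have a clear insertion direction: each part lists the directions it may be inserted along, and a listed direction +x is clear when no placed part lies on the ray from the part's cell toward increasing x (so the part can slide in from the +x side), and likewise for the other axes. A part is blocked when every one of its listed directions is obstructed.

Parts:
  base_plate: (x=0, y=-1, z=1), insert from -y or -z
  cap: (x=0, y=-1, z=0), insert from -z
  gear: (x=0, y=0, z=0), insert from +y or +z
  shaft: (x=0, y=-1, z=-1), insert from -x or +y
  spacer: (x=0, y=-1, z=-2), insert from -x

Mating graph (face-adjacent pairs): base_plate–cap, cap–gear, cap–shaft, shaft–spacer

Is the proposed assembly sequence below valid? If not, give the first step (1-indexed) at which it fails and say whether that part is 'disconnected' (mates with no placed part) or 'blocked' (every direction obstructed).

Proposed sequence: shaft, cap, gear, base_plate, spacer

1. shaft@(0, -1, -1) [-x clear] — {shaft}
2. cap@(0, -1, 0) — -z all obstructed ⇒ blocked

Invalid at step 2 (blocked)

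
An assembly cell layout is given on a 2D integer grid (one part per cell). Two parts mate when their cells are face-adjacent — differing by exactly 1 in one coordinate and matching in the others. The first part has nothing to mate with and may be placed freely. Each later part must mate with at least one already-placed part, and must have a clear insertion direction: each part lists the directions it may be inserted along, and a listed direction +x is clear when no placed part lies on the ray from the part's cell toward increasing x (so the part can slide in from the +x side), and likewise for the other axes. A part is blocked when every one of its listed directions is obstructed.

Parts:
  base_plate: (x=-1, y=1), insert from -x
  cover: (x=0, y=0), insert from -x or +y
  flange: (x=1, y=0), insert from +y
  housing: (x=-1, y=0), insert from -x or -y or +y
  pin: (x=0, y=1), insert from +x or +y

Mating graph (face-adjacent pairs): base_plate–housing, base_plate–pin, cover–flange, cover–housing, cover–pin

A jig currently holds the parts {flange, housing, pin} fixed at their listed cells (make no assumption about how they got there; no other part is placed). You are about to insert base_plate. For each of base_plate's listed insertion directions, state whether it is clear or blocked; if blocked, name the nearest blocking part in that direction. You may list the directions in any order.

-x: ray from base_plate(-1, 1) has no placed part ⇒ clear

-x: clear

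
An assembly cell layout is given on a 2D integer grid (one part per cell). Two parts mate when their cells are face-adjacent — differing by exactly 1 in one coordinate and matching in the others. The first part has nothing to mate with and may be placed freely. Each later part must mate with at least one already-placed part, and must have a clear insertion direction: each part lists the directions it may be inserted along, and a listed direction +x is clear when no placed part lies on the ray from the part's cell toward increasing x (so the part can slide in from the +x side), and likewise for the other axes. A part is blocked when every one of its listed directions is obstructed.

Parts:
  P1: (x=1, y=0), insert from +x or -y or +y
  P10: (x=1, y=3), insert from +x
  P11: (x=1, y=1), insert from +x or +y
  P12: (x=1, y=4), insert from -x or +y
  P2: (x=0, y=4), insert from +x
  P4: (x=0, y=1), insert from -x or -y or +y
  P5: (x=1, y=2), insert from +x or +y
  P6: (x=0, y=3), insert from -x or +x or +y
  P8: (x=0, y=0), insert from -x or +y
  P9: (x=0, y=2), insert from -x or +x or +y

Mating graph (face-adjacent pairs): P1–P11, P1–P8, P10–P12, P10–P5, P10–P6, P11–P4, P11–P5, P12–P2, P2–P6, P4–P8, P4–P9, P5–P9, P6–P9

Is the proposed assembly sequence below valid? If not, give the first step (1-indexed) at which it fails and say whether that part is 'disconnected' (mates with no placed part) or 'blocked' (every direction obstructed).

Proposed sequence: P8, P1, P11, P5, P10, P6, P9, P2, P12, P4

1. P8@(0, 0) [-x clear] — {P8}
2. P1@(1, 0) [+x clear] — {P1, P8}
3. P11@(1, 1) [+x clear] — {P1, P11, P8}
4. P5@(1, 2) [+x clear] — {P1, P11, P5, P8}
5. P10@(1, 3) [+x clear] — {P1, P10, P11, P5, P8}
6. P6@(0, 3) [-x clear] — {P1, P10, P11, P5, P6, P8}
7. P9@(0, 2) [-x clear] — {P1, P10, P11, P5, P6, P8, P9}
8. P2@(0, 4) [+x clear] — {P1, P10, P11, P2, P5, P6, P8, P9}
9. P12@(1, 4) [+y clear] — {P1, P10, P11, P12, P2, P5, P6, P8, P9}
10. P4@(0, 1) [-x clear] — {P1, P10, P11, P12, P2, P4, P5, P6, P8, P9}

Valid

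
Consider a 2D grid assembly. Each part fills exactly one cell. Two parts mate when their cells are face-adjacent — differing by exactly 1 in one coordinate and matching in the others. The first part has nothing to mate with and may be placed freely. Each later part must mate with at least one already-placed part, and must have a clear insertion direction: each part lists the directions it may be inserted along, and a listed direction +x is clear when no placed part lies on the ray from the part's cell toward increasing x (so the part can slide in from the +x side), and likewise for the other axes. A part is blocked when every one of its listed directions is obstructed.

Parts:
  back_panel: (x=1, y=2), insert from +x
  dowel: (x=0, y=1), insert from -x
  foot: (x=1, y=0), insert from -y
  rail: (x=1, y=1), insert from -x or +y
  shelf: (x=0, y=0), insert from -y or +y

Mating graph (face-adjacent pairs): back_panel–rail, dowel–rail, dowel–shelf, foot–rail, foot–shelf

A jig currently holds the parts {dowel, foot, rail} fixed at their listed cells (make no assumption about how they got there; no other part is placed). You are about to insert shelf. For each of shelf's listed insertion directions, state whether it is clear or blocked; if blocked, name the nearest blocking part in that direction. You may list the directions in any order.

-y: ray from shelf(0, 0) has no placed part ⇒ clear
+y: nearest on ray is dowel@(0, 1) ⇒ blocked

+y: blocked by dowel; -y: clear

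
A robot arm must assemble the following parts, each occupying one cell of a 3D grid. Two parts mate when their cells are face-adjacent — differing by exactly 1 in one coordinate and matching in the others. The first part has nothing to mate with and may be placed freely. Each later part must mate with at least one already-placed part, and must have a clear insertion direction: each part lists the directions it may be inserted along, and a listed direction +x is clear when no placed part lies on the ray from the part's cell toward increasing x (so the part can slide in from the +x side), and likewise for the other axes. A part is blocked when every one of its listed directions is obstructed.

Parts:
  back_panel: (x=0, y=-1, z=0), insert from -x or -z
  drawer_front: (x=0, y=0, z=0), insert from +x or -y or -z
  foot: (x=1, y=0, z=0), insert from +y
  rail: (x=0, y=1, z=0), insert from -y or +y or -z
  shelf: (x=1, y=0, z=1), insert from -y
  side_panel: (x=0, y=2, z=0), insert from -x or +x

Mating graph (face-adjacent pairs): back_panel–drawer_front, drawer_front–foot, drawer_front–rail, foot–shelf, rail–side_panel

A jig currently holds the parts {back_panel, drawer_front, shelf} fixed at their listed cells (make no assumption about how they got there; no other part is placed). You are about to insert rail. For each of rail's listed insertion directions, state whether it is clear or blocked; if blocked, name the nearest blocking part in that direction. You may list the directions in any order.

+y: clear; -y: blocked by drawer_front; -z: clear

-y: nearest on ray is drawer_front@(0, 0, 0) ⇒ blocked
+y: ray from rail(0, 1, 0) has no placed part ⇒ clear
-z: ray from rail(0, 1, 0) has no placed part ⇒ clear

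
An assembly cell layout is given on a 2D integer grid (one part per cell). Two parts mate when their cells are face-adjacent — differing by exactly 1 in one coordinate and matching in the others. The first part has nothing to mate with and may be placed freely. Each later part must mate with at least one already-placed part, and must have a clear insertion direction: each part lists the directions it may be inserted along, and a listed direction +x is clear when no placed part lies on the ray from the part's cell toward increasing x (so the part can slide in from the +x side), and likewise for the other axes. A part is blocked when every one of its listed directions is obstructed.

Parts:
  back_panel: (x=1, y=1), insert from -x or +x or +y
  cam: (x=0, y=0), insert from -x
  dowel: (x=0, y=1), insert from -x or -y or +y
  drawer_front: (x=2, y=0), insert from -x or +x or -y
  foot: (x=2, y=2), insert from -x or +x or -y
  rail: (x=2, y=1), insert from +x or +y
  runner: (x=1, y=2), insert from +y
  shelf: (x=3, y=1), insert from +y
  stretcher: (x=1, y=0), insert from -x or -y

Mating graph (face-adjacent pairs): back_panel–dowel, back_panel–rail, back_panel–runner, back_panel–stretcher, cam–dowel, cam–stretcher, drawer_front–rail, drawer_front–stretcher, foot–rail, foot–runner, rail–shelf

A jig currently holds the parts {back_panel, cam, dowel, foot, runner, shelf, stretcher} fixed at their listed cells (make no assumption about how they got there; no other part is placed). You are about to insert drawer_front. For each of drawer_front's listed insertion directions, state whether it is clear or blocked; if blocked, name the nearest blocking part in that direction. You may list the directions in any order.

-x: nearest on ray is stretcher@(1, 0) ⇒ blocked
+x: ray from drawer_front(2, 0) has no placed part ⇒ clear
-y: ray from drawer_front(2, 0) has no placed part ⇒ clear

+x: clear; -x: blocked by stretcher; -y: clear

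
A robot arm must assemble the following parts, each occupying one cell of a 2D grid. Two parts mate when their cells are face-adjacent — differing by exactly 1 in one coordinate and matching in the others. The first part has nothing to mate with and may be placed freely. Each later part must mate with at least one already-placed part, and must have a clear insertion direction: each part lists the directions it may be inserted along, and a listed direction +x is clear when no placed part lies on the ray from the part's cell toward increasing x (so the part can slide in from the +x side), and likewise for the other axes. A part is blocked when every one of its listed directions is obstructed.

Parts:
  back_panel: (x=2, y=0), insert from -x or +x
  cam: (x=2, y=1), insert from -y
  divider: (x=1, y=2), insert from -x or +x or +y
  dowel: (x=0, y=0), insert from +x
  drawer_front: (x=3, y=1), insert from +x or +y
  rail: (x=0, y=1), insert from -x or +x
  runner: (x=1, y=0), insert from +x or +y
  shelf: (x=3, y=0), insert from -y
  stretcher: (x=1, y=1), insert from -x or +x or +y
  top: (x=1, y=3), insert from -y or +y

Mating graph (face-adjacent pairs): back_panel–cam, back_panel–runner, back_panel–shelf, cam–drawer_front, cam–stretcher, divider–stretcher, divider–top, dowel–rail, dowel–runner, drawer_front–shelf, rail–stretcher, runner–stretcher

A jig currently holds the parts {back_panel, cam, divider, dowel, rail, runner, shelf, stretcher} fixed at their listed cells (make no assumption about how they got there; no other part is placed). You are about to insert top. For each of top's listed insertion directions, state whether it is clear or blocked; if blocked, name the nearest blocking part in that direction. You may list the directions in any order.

-y: nearest on ray is divider@(1, 2) ⇒ blocked
+y: ray from top(1, 3) has no placed part ⇒ clear

+y: clear; -y: blocked by divider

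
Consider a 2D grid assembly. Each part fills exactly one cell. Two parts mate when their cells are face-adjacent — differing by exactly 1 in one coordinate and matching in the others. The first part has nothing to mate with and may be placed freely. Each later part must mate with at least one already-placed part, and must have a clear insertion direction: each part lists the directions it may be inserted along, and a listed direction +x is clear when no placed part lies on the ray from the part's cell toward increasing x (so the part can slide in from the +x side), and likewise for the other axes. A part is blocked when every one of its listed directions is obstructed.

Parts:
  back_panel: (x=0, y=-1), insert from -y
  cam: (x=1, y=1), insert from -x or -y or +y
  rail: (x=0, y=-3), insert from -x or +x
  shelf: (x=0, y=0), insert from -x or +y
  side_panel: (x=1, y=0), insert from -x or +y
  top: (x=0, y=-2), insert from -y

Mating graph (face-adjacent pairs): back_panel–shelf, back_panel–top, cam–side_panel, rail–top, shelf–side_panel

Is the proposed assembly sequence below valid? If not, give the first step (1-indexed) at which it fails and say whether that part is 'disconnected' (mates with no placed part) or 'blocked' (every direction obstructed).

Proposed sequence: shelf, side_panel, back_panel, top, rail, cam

Valid

1. shelf@(0, 0) [-x clear] — {shelf}
2. side_panel@(1, 0) [+y clear] — {shelf, side_panel}
3. back_panel@(0, -1) [-y clear] — {back_panel, shelf, side_panel}
4. top@(0, -2) [-y clear] — {back_panel, shelf, side_panel, top}
5. rail@(0, -3) [-x clear] — {back_panel, rail, shelf, side_panel, top}
6. cam@(1, 1) [-x clear] — {back_panel, cam, rail, shelf, side_panel, top}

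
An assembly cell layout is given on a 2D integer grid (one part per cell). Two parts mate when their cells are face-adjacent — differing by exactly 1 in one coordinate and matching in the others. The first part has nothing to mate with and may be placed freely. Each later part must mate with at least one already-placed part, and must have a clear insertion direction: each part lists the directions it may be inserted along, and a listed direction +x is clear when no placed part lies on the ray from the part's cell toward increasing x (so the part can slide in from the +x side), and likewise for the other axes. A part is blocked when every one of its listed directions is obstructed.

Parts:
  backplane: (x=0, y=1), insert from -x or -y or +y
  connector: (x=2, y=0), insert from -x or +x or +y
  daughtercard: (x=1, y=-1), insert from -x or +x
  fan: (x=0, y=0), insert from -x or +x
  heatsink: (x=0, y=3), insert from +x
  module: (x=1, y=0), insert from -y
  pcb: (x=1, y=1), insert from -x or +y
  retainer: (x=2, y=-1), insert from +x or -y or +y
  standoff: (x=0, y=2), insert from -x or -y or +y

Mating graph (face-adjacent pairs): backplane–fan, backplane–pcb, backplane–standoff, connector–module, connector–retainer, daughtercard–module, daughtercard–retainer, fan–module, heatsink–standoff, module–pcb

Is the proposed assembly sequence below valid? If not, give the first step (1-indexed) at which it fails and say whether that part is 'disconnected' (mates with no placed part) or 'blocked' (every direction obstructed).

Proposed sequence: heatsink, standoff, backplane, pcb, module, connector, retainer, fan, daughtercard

Valid

1. heatsink@(0, 3) [+x clear] — {heatsink}
2. standoff@(0, 2) [-x clear] — {heatsink, standoff}
3. backplane@(0, 1) [-x clear] — {backplane, heatsink, standoff}
4. pcb@(1, 1) [+y clear] — {backplane, heatsink, pcb, standoff}
5. module@(1, 0) [-y clear] — {backplane, heatsink, module, pcb, standoff}
6. connector@(2, 0) [+x clear] — {backplane, connector, heatsink, module, pcb, standoff}
7. retainer@(2, -1) [+x clear] — {backplane, connector, heatsink, module, pcb, retainer, standoff}
8. fan@(0, 0) [-x clear] — {backplane, connector, fan, heatsink, module, pcb, retainer, standoff}
9. daughtercard@(1, -1) [-x clear] — {backplane, connector, daughtercard, fan, heatsink, module, pcb, retainer, standoff}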